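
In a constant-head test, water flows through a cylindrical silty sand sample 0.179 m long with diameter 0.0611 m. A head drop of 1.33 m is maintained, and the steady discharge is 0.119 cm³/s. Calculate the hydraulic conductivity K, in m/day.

Cross-sectional area A = π·(d/2)² = π × (0.0611/2)² = 0.002932 m².
Convert discharge: 0.119 cm³/s = 1.190e-07 m³/s.
Darcy's law rearranged: K = Q·L / (A·Δh) = 1.190e-07 × 0.179 / (0.002932 × 1.33) = 5.462e-06 m/s = 0.4719 m/day.

0.472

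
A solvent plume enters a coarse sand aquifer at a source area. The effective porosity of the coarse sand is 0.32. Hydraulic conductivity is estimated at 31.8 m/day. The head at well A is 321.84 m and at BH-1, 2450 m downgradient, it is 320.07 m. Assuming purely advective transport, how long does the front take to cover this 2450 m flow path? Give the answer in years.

93.4

Hydraulic gradient i = (321.84 − 320.07) / 2450 = 1.77 / 2450 = 0.0007224.
Darcy flux q = K · i = 31.80 × 0.0007224 = 0.02297 m/day.
Seepage velocity v = q / n_e = 0.02297 / 0.32 = 0.07179 m/day.
Travel time t = L / v = 2450 / 0.07179 = 34126 days = 93.43 years.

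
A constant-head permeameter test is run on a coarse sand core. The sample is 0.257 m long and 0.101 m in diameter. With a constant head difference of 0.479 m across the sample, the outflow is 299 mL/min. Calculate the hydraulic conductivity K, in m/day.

Cross-sectional area A = π·(d/2)² = π × (0.101/2)² = 0.008012 m².
Convert discharge: 299 mL/min = 4.983e-06 m³/s.
Darcy's law rearranged: K = Q·L / (A·Δh) = 4.983e-06 × 0.257 / (0.008012 × 0.479) = 0.0003337 m/s = 28.83 m/day.

28.8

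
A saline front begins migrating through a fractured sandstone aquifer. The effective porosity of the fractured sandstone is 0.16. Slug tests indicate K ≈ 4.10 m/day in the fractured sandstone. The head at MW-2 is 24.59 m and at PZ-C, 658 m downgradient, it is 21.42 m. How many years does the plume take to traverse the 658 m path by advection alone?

14.6

Hydraulic gradient i = (24.59 − 21.42) / 658 = 3.17 / 658 = 0.004818.
Darcy flux q = K · i = 4.100 × 0.004818 = 0.01975 m/day.
Seepage velocity v = q / n_e = 0.01975 / 0.16 = 0.1235 m/day.
Travel time t = L / v = 658 / 0.1235 = 5330 days = 14.59 years.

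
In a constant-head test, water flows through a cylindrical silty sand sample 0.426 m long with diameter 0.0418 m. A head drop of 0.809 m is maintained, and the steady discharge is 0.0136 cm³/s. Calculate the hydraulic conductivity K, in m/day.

Cross-sectional area A = π·(d/2)² = π × (0.0418/2)² = 0.001372 m².
Convert discharge: 0.0136 cm³/s = 1.360e-08 m³/s.
Darcy's law rearranged: K = Q·L / (A·Δh) = 1.360e-08 × 0.426 / (0.001372 × 0.809) = 5.219e-06 m/s = 0.4509 m/day.

0.451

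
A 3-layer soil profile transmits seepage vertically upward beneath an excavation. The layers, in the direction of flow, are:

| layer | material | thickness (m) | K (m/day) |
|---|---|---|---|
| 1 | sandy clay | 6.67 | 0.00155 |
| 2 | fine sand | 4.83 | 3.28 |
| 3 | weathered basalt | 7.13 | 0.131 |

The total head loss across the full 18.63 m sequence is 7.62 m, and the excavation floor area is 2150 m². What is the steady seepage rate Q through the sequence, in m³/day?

3.76

Flow is perpendicular to layering, so the layers act in series and the equivalent K is the thickness-weighted harmonic mean.
Total thickness L = 6.67 + 4.83 + 7.13 = 18.63 m.
Σ(b_i/K_i) = 6.67/0.00155 + 4.83/3.28 + 7.13/0.131 = 4359 d.
K_eq = L / Σ(b_i/K_i) = 18.63 / 4359 = 0.004274 m/day.
Q = K_eq · A · (Δh/L) = 0.004274 × 2150 × (7.62/18.63) = 3.758 m³/day.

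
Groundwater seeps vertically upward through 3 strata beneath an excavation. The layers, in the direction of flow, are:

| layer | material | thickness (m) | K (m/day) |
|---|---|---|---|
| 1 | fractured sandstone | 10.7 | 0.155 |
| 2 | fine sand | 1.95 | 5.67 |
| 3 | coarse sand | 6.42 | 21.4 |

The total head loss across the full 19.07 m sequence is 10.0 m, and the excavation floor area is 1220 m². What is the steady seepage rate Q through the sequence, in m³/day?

Flow is perpendicular to layering, so the layers act in series and the equivalent K is the thickness-weighted harmonic mean.
Total thickness L = 10.7 + 1.95 + 6.42 = 19.07 m.
Σ(b_i/K_i) = 10.7/0.155 + 1.95/5.67 + 6.42/21.4 = 69.68 d.
K_eq = L / Σ(b_i/K_i) = 19.07 / 69.68 = 0.2737 m/day.
Q = K_eq · A · (Δh/L) = 0.2737 × 1220 × (10.0/19.07) = 175.1 m³/day.

175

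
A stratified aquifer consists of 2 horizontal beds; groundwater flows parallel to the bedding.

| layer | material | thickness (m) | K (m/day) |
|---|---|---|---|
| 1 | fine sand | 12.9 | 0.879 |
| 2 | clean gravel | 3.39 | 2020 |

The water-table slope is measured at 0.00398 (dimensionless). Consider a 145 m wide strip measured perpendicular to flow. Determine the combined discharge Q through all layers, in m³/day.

3960

Flow is parallel to layering, so each bed carries its own Darcy discharge and the transmissivities add.
Σ(K_i·b_i) = 0.879×12.9 + 2020×3.39 = 6859 m²/day.
Hydraulic gradient i = 0.00398.
Q = Σ(K_i·b_i) · W · i = 6859 × 145 × 0.003980 = 3958 m³/day.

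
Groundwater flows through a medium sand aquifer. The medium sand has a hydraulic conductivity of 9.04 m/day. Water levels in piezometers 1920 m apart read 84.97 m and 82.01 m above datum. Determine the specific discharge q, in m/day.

Hydraulic gradient i = (84.97 − 82.01) / 1920 = 2.96 / 1920 = 0.001542.
Specific discharge q = K · i = 9.040 × 0.001542 = 0.01394 m/day.

0.0139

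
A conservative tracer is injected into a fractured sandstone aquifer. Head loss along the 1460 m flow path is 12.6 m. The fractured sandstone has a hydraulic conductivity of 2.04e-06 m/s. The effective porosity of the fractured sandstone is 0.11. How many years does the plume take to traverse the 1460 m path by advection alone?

Convert K: 2.04e-06 m/s × 86400 = 0.1763 m/day.
Hydraulic gradient i = Δh / L = 12.6 / 1460 = 0.008630.
Darcy flux q = K · i = 0.1763 × 0.008630 = 0.001521 m/day.
Seepage velocity v = q / n_e = 0.001521 / 0.11 = 0.01383 m/day.
Travel time t = L / v = 1460 / 0.01383 = 1.056e+05 days = 289.1 years.

289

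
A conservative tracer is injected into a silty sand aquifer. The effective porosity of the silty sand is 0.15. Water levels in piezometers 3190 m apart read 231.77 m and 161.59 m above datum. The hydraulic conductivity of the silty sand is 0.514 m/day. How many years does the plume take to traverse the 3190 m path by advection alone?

Hydraulic gradient i = (231.77 − 161.59) / 3190 = 70.18 / 3190 = 0.02200.
Darcy flux q = K · i = 0.5140 × 0.02200 = 0.01131 m/day.
Seepage velocity v = q / n_e = 0.01131 / 0.15 = 0.07539 m/day.
Travel time t = L / v = 3190 / 0.07539 = 42315 days = 115.9 years.

116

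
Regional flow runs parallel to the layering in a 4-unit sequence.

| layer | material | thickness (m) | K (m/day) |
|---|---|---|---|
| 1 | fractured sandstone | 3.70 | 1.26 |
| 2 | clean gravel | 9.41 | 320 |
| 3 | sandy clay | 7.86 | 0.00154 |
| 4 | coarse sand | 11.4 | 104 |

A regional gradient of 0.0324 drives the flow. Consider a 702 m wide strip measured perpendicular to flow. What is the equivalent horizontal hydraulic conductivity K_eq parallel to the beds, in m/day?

Flow is parallel to layering, so each bed carries its own Darcy discharge and the transmissivities add.
Σ(K_i·b_i) = 1.26×3.70 + 320×9.41 + 0.00154×7.86 + 104×11.4 = 4201 m²/day.
Total thickness b = 32.37 m, so K_eq = Σ(K_i·b_i)/b = 129.8 m/day.

130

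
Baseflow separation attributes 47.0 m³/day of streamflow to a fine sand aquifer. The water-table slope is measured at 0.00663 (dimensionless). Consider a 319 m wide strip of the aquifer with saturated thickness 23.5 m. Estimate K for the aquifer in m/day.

Cross-sectional area A = 319 × 23.5 = 7496 m².
Hydraulic gradient i = 0.00663.
From Q = K·A·i, K = Q / (A·i) = 47.0 / (7496 × 0.006630) = 0.9456 m/day.

0.946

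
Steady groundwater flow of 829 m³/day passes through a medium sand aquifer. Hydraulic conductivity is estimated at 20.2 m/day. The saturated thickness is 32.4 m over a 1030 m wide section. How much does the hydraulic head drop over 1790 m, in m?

Cross-sectional area A = 1030 × 32.4 = 33372 m².
From Q = K·A·i, i = Q / (K·A) = 829 / (20.20 × 33372) = 0.001230.
Head loss Δh = i · L = 0.001230 × 1790 = 2.201 m.

2.20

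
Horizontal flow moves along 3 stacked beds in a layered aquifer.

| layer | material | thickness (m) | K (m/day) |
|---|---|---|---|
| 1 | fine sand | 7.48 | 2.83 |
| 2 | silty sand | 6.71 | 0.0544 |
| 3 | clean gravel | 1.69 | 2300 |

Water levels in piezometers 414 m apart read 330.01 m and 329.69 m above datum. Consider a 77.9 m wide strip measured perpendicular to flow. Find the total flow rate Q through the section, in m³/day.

Flow is parallel to layering, so each bed carries its own Darcy discharge and the transmissivities add.
Σ(K_i·b_i) = 2.83×7.48 + 0.0544×6.71 + 2300×1.69 = 3909 m²/day.
Hydraulic gradient i = (330.01 − 329.69) / 414 = 0.32 / 414 = 0.0007729.
Q = Σ(K_i·b_i) · W · i = 3909 × 77.9 × 0.0007729 = 235.3 m³/day.

235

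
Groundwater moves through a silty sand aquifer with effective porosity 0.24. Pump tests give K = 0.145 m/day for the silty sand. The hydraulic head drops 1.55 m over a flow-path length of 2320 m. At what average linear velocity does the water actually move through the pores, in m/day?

Hydraulic gradient i = Δh / L = 1.55 / 2320 = 0.0006681.
Darcy flux q = K · i = 0.1450 × 0.0006681 = 9.687e-05 m/day.
Seepage velocity v = q / n_e = 9.687e-05 / 0.24 = 0.0004036 m/day.

0.000404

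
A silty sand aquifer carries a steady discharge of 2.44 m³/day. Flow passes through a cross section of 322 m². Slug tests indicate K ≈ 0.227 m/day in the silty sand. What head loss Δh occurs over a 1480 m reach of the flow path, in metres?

From Q = K·A·i, i = Q / (K·A) = 2.44 / (0.2270 × 322.0) = 0.03338.
Head loss Δh = i · L = 0.03338 × 1480 = 49.40 m.

49.4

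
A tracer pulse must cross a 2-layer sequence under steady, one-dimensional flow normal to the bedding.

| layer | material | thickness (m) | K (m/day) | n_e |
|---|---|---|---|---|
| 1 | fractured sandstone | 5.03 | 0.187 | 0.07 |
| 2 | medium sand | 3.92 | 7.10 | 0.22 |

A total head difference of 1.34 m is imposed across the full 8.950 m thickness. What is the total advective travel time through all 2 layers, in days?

With flow normal to the layers, continuity requires the same specific discharge q through every layer.
Σ(b_i/K_i) = 5.03/0.187 + 3.92/7.10 = 27.45 d.
q = Δh / Σ(b_i/K_i) = 1.34 / 27.45 = 0.04882 m/day.
In each layer the seepage velocity is v_i = q/n_i, so the layer transit time is t_i = b_i·n_i / q:
  layer 1 (fractured sandstone): t_1 = 5.03 × 0.07 / 0.04882 = 7.213 d
  layer 2 (medium sand): t_2 = 3.92 × 0.22 / 0.04882 = 17.67 d
Total t = Σ t_i = 24.88 days.

24.9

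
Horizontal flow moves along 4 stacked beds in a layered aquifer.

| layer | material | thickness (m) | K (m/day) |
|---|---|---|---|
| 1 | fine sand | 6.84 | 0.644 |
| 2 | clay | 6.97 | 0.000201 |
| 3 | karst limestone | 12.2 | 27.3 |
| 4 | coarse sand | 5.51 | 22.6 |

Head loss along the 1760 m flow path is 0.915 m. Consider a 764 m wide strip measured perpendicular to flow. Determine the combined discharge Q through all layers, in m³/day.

Flow is parallel to layering, so each bed carries its own Darcy discharge and the transmissivities add.
Σ(K_i·b_i) = 0.644×6.84 + 0.000201×6.97 + 27.3×12.2 + 22.6×5.51 = 462.0 m²/day.
Hydraulic gradient i = Δh / L = 0.915 / 1760 = 0.0005199.
Q = Σ(K_i·b_i) · W · i = 462.0 × 764 × 0.0005199 = 183.5 m³/day.

184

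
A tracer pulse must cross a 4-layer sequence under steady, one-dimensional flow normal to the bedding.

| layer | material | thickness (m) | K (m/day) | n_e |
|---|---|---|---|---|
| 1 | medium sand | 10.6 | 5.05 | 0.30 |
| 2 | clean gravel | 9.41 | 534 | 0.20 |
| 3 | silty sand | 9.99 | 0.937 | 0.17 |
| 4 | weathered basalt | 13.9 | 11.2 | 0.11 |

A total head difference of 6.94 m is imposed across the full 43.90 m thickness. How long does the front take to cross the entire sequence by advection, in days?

With flow normal to the layers, continuity requires the same specific discharge q through every layer.
Σ(b_i/K_i) = 10.6/5.05 + 9.41/534 + 9.99/0.937 + 13.9/11.2 = 14.02 d.
q = Δh / Σ(b_i/K_i) = 6.94 / 14.02 = 0.4950 m/day.
In each layer the seepage velocity is v_i = q/n_i, so the layer transit time is t_i = b_i·n_i / q:
  layer 1 (medium sand): t_1 = 10.6 × 0.30 / 0.4950 = 6.424 d
  layer 2 (clean gravel): t_2 = 9.41 × 0.20 / 0.4950 = 3.802 d
  layer 3 (silty sand): t_3 = 9.99 × 0.17 / 0.4950 = 3.431 d
  layer 4 (weathered basalt): t_4 = 13.9 × 0.11 / 0.4950 = 3.089 d
Total t = Σ t_i = 16.75 days.

16.7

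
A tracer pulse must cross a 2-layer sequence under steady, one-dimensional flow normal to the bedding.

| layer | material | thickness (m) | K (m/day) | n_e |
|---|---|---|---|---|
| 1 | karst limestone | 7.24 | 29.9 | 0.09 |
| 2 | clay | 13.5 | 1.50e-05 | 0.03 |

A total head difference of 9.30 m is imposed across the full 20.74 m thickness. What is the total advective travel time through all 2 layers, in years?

280

With flow normal to the layers, continuity requires the same specific discharge q through every layer.
Σ(b_i/K_i) = 7.24/29.9 + 13.5/1.50e-05 = 9.000e+05 d.
q = Δh / Σ(b_i/K_i) = 9.30 / 9.000e+05 = 1.033e-05 m/day.
In each layer the seepage velocity is v_i = q/n_i, so the layer transit time is t_i = b_i·n_i / q:
  layer 1 (karst limestone): t_1 = 7.24 × 0.09 / 1.033e-05 = 63058 d
  layer 2 (clay): t_2 = 13.5 × 0.03 / 1.033e-05 = 39194 d
Total t = Σ t_i = 1.023e+05 days = 279.9 years.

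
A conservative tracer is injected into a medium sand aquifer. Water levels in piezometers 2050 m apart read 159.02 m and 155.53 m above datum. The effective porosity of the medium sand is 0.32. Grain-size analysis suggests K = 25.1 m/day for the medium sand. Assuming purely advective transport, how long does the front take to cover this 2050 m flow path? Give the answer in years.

42.0

Hydraulic gradient i = (159.02 − 155.53) / 2050 = 3.49 / 2050 = 0.001702.
Darcy flux q = K · i = 25.10 × 0.001702 = 0.04273 m/day.
Seepage velocity v = q / n_e = 0.04273 / 0.32 = 0.1335 m/day.
Travel time t = L / v = 2050 / 0.1335 = 15352 days = 42.03 years.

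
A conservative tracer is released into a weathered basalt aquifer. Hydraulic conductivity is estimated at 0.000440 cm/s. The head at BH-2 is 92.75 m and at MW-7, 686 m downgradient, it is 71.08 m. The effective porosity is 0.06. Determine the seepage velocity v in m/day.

0.200

Convert K: 0.000440 cm/s × 864 = 0.3802 m/day.
Hydraulic gradient i = (92.75 − 71.08) / 686 = 21.67 / 686 = 0.03159.
Darcy flux q = K · i = 0.3802 × 0.03159 = 0.01201 m/day.
Seepage velocity v = q / n_e = 0.01201 / 0.06 = 0.2001 m/day.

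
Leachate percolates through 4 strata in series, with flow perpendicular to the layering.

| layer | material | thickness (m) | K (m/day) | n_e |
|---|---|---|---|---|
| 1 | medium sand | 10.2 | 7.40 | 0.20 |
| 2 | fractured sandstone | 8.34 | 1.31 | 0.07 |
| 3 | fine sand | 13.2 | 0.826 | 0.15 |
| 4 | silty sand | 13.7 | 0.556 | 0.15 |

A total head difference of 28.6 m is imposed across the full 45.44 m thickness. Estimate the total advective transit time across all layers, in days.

11.3

With flow normal to the layers, continuity requires the same specific discharge q through every layer.
Σ(b_i/K_i) = 10.2/7.40 + 8.34/1.31 + 13.2/0.826 + 13.7/0.556 = 48.37 d.
q = Δh / Σ(b_i/K_i) = 28.6 / 48.37 = 0.5913 m/day.
In each layer the seepage velocity is v_i = q/n_i, so the layer transit time is t_i = b_i·n_i / q:
  layer 1 (medium sand): t_1 = 10.2 × 0.20 / 0.5913 = 3.450 d
  layer 2 (fractured sandstone): t_2 = 8.34 × 0.07 / 0.5913 = 0.9873 d
  layer 3 (fine sand): t_3 = 13.2 × 0.15 / 0.5913 = 3.348 d
  layer 4 (silty sand): t_4 = 13.7 × 0.15 / 0.5913 = 3.475 d
Total t = Σ t_i = 11.26 days.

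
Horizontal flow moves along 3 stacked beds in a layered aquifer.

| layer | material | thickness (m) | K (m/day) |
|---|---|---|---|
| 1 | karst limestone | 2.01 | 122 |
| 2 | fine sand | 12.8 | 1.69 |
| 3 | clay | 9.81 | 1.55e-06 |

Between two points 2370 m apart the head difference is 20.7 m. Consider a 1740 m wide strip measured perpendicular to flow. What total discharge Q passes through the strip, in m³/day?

4060

Flow is parallel to layering, so each bed carries its own Darcy discharge and the transmissivities add.
Σ(K_i·b_i) = 122×2.01 + 1.69×12.8 + 1.55e-06×9.81 = 266.9 m²/day.
Hydraulic gradient i = Δh / L = 20.7 / 2370 = 0.008734.
Q = Σ(K_i·b_i) · W · i = 266.9 × 1740 × 0.008734 = 4055 m³/day.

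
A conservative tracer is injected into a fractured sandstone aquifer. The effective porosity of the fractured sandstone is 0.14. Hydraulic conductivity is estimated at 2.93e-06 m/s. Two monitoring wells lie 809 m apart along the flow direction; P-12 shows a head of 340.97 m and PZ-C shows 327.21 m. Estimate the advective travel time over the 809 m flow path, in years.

Convert K: 2.93e-06 m/s × 86400 = 0.2532 m/day.
Hydraulic gradient i = (340.97 − 327.21) / 809 = 13.76 / 809 = 0.01701.
Darcy flux q = K · i = 0.2532 × 0.01701 = 0.004306 m/day.
Seepage velocity v = q / n_e = 0.004306 / 0.14 = 0.03076 m/day.
Travel time t = L / v = 809 / 0.03076 = 26304 days = 72.02 years.

72.0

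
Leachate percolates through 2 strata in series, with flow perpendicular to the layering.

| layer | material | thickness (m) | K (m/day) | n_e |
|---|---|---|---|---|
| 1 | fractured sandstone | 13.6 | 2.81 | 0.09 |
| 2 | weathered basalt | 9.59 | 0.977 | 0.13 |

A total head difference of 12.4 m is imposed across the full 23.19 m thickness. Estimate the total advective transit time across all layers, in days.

With flow normal to the layers, continuity requires the same specific discharge q through every layer.
Σ(b_i/K_i) = 13.6/2.81 + 9.59/0.977 = 14.66 d.
q = Δh / Σ(b_i/K_i) = 12.4 / 14.66 = 0.8461 m/day.
In each layer the seepage velocity is v_i = q/n_i, so the layer transit time is t_i = b_i·n_i / q:
  layer 1 (fractured sandstone): t_1 = 13.6 × 0.09 / 0.8461 = 1.447 d
  layer 2 (weathered basalt): t_2 = 9.59 × 0.13 / 0.8461 = 1.473 d
Total t = Σ t_i = 2.920 days.

2.92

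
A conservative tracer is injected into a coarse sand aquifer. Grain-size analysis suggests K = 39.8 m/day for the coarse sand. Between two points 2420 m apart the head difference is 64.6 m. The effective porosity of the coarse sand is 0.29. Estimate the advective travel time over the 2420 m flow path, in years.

1.81

Hydraulic gradient i = Δh / L = 64.6 / 2420 = 0.02669.
Darcy flux q = K · i = 39.80 × 0.02669 = 1.062 m/day.
Seepage velocity v = q / n_e = 1.062 / 0.29 = 3.664 m/day.
Travel time t = L / v = 2420 / 3.664 = 660.6 days = 1.809 years.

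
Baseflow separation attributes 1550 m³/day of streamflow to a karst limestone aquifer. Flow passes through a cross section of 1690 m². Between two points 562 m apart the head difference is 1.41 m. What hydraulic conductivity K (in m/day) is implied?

366

Hydraulic gradient i = Δh / L = 1.41 / 562 = 0.002509.
From Q = K·A·i, K = Q / (A·i) = 1550 / (1690 × 0.002509) = 365.6 m/day.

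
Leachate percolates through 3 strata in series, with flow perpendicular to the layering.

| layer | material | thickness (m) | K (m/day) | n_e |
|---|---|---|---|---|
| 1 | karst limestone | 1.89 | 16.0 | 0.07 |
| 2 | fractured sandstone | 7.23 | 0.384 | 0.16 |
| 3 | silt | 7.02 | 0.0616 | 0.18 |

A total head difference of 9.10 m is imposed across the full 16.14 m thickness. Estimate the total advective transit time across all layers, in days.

With flow normal to the layers, continuity requires the same specific discharge q through every layer.
Σ(b_i/K_i) = 1.89/16.0 + 7.23/0.384 + 7.02/0.0616 = 132.9 d.
q = Δh / Σ(b_i/K_i) = 9.10 / 132.9 = 0.06847 m/day.
In each layer the seepage velocity is v_i = q/n_i, so the layer transit time is t_i = b_i·n_i / q:
  layer 1 (karst limestone): t_1 = 1.89 × 0.07 / 0.06847 = 1.932 d
  layer 2 (fractured sandstone): t_2 = 7.23 × 0.16 / 0.06847 = 16.90 d
  layer 3 (silt): t_3 = 7.02 × 0.18 / 0.06847 = 18.46 d
Total t = Σ t_i = 37.28 days.

37.3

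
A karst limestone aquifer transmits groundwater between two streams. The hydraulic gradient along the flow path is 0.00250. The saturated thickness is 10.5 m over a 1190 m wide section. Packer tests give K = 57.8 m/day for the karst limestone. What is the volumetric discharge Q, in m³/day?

Cross-sectional area A = 1190 × 10.5 = 12495 m².
Hydraulic gradient i = 0.00250.
Darcy's law: Q = K · A · i = 57.80 × 12495 × 0.002500 = 1806 m³/day.

1810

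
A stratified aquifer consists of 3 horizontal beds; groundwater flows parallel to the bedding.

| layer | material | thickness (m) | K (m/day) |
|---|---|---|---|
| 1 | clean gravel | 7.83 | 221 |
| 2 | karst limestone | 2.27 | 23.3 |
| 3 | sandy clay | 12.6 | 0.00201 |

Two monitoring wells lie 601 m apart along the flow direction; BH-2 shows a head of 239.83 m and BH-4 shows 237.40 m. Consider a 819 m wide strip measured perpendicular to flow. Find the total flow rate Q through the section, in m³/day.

Flow is parallel to layering, so each bed carries its own Darcy discharge and the transmissivities add.
Σ(K_i·b_i) = 221×7.83 + 23.3×2.27 + 0.00201×12.6 = 1783 m²/day.
Hydraulic gradient i = (239.83 − 237.40) / 601 = 2.43 / 601 = 0.004043.
Q = Σ(K_i·b_i) · W · i = 1783 × 819 × 0.004043 = 5905 m³/day.

5910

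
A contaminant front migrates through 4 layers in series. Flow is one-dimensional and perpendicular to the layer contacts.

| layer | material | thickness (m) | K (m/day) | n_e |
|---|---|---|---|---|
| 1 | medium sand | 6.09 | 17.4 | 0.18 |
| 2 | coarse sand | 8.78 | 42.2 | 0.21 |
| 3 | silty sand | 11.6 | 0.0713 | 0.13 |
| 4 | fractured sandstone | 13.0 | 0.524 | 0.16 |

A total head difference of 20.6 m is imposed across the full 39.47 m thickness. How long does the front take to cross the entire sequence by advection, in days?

With flow normal to the layers, continuity requires the same specific discharge q through every layer.
Σ(b_i/K_i) = 6.09/17.4 + 8.78/42.2 + 11.6/0.0713 + 13.0/0.524 = 188.1 d.
q = Δh / Σ(b_i/K_i) = 20.6 / 188.1 = 0.1095 m/day.
In each layer the seepage velocity is v_i = q/n_i, so the layer transit time is t_i = b_i·n_i / q:
  layer 1 (medium sand): t_1 = 6.09 × 0.18 / 0.1095 = 10.01 d
  layer 2 (coarse sand): t_2 = 8.78 × 0.21 / 0.1095 = 16.83 d
  layer 3 (silty sand): t_3 = 11.6 × 0.13 / 0.1095 = 13.77 d
  layer 4 (fractured sandstone): t_4 = 13.0 × 0.16 / 0.1095 = 18.99 d
Total t = Σ t_i = 59.59 days.

59.6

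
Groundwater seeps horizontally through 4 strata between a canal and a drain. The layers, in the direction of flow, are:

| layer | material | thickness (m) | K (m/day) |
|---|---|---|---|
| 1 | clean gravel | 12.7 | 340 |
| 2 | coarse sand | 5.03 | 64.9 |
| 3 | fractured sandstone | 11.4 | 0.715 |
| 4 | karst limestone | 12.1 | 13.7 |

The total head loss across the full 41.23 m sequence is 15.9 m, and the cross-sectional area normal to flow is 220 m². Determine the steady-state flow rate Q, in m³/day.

206

Flow is perpendicular to layering, so the layers act in series and the equivalent K is the thickness-weighted harmonic mean.
Total thickness L = 12.7 + 5.03 + 11.4 + 12.1 = 41.23 m.
Σ(b_i/K_i) = 12.7/340 + 5.03/64.9 + 11.4/0.715 + 12.1/13.7 = 16.94 d.
K_eq = L / Σ(b_i/K_i) = 41.23 / 16.94 = 2.434 m/day.
Q = K_eq · A · (Δh/L) = 2.434 × 220 × (15.9/41.23) = 206.5 m³/day.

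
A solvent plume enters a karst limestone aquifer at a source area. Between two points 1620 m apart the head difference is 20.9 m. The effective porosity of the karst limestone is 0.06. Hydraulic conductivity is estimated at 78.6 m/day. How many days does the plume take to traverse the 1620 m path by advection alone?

95.9

Hydraulic gradient i = Δh / L = 20.9 / 1620 = 0.01290.
Darcy flux q = K · i = 78.60 × 0.01290 = 1.014 m/day.
Seepage velocity v = q / n_e = 1.014 / 0.06 = 16.90 m/day.
Travel time t = L / v = 1620 / 16.90 = 95.85 days.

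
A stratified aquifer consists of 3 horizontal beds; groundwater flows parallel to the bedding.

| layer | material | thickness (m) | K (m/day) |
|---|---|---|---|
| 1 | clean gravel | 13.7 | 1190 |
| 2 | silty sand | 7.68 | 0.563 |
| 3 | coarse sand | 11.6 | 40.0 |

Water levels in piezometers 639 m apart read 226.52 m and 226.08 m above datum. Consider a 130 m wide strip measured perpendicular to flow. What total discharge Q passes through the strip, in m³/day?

Flow is parallel to layering, so each bed carries its own Darcy discharge and the transmissivities add.
Σ(K_i·b_i) = 1190×13.7 + 0.563×7.68 + 40.0×11.6 = 16771 m²/day.
Hydraulic gradient i = (226.52 − 226.08) / 639 = 0.44 / 639 = 0.0006886.
Q = Σ(K_i·b_i) · W · i = 16771 × 130 × 0.0006886 = 1501 m³/day.

1500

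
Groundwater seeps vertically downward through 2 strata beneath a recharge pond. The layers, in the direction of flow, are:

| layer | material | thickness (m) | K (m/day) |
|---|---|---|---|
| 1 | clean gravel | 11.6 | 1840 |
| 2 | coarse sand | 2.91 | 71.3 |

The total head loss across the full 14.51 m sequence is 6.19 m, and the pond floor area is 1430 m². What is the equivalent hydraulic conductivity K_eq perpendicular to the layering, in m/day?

Flow is perpendicular to layering, so the layers act in series and the equivalent K is the thickness-weighted harmonic mean.
Total thickness L = 11.6 + 2.91 = 14.51 m.
Σ(b_i/K_i) = 11.6/1840 + 2.91/71.3 = 0.04712 d.
K_eq = L / Σ(b_i/K_i) = 14.51 / 0.04712 = 308.0 m/day.

308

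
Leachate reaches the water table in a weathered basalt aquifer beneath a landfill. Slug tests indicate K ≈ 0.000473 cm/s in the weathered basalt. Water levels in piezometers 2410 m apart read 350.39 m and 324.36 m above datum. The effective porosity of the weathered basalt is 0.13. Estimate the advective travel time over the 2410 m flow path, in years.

194

Convert K: 0.000473 cm/s × 864 = 0.4087 m/day.
Hydraulic gradient i = (350.39 − 324.36) / 2410 = 26.03 / 2410 = 0.01080.
Darcy flux q = K · i = 0.4087 × 0.01080 = 0.004414 m/day.
Seepage velocity v = q / n_e = 0.004414 / 0.13 = 0.03395 m/day.
Travel time t = L / v = 2410 / 0.03395 = 70979 days = 194.3 years.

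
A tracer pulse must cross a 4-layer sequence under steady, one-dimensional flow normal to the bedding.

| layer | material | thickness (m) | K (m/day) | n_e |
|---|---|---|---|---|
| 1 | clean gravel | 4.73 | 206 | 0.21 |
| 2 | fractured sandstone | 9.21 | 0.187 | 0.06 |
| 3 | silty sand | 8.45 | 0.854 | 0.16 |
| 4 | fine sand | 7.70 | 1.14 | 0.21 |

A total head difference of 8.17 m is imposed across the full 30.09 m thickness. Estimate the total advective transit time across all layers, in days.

With flow normal to the layers, continuity requires the same specific discharge q through every layer.
Σ(b_i/K_i) = 4.73/206 + 9.21/0.187 + 8.45/0.854 + 7.70/1.14 = 65.92 d.
q = Δh / Σ(b_i/K_i) = 8.17 / 65.92 = 0.1239 m/day.
In each layer the seepage velocity is v_i = q/n_i, so the layer transit time is t_i = b_i·n_i / q:
  layer 1 (clean gravel): t_1 = 4.73 × 0.21 / 0.1239 = 8.015 d
  layer 2 (fractured sandstone): t_2 = 9.21 × 0.06 / 0.1239 = 4.459 d
  layer 3 (silty sand): t_3 = 8.45 × 0.16 / 0.1239 = 10.91 d
  layer 4 (fine sand): t_4 = 7.70 × 0.21 / 0.1239 = 13.05 d
Total t = Σ t_i = 36.43 days.

36.4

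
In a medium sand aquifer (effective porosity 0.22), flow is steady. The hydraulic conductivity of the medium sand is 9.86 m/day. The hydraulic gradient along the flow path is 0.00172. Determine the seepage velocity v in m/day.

Hydraulic gradient i = 0.00172.
Darcy flux q = K · i = 9.860 × 0.001720 = 0.01696 m/day.
Seepage velocity v = q / n_e = 0.01696 / 0.22 = 0.07709 m/day.

0.0771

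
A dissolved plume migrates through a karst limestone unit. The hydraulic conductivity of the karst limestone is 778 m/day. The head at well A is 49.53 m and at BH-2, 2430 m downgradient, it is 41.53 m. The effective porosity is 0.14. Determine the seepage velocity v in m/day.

18.3

Hydraulic gradient i = (49.53 − 41.53) / 2430 = 8 / 2430 = 0.003292.
Darcy flux q = K · i = 778.0 × 0.003292 = 2.561 m/day.
Seepage velocity v = q / n_e = 2.561 / 0.14 = 18.30 m/day.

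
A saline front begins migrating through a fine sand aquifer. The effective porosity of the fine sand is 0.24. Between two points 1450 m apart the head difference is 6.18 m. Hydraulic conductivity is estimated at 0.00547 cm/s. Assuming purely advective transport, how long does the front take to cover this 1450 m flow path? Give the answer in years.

Convert K: 0.00547 cm/s × 864 = 4.726 m/day.
Hydraulic gradient i = Δh / L = 6.18 / 1450 = 0.004262.
Darcy flux q = K · i = 4.726 × 0.004262 = 0.02014 m/day.
Seepage velocity v = q / n_e = 0.02014 / 0.24 = 0.08393 m/day.
Travel time t = L / v = 1450 / 0.08393 = 17277 days = 47.30 years.

47.3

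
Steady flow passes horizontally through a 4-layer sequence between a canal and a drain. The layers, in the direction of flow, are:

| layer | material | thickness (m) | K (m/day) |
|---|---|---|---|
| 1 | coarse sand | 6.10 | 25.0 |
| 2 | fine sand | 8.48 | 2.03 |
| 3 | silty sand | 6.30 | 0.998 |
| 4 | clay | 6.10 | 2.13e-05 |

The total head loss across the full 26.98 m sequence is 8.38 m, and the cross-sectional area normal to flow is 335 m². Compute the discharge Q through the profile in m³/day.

Flow is perpendicular to layering, so the layers act in series and the equivalent K is the thickness-weighted harmonic mean.
Total thickness L = 6.10 + 8.48 + 6.30 + 6.10 = 26.98 m.
Σ(b_i/K_i) = 6.10/25.0 + 8.48/2.03 + 6.30/0.998 + 6.10/2.13e-05 = 2.864e+05 d.
K_eq = L / Σ(b_i/K_i) = 26.98 / 2.864e+05 = 9.421e-05 m/day.
Q = K_eq · A · (Δh/L) = 9.421e-05 × 335 × (8.38/26.98) = 0.009802 m³/day.

0.00980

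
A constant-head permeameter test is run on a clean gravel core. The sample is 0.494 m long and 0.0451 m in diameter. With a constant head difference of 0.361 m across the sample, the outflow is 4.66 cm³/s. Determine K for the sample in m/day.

Cross-sectional area A = π·(d/2)² = π × (0.0451/2)² = 0.001598 m².
Convert discharge: 4.66 cm³/s = 4.660e-06 m³/s.
Darcy's law rearranged: K = Q·L / (A·Δh) = 4.660e-06 × 0.494 / (0.001598 × 0.361) = 0.003992 m/s = 344.9 m/day.

345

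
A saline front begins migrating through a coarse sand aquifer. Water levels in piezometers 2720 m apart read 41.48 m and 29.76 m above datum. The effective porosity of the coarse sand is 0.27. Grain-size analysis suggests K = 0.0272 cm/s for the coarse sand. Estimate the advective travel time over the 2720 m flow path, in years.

19.9

Convert K: 0.0272 cm/s × 864 = 23.50 m/day.
Hydraulic gradient i = (41.48 − 29.76) / 2720 = 11.72 / 2720 = 0.004309.
Darcy flux q = K · i = 23.50 × 0.004309 = 0.1013 m/day.
Seepage velocity v = q / n_e = 0.1013 / 0.27 = 0.3750 m/day.
Travel time t = L / v = 2720 / 0.3750 = 7253 days = 19.86 years.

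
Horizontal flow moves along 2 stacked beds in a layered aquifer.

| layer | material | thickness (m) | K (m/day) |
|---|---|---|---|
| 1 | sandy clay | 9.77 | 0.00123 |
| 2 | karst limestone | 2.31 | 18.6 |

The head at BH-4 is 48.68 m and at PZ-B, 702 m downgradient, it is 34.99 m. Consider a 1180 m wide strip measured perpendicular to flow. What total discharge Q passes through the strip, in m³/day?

989

Flow is parallel to layering, so each bed carries its own Darcy discharge and the transmissivities add.
Σ(K_i·b_i) = 0.00123×9.77 + 18.6×2.31 = 42.98 m²/day.
Hydraulic gradient i = (48.68 − 34.99) / 702 = 13.69 / 702 = 0.01950.
Q = Σ(K_i·b_i) · W · i = 42.98 × 1180 × 0.01950 = 989.0 m³/day.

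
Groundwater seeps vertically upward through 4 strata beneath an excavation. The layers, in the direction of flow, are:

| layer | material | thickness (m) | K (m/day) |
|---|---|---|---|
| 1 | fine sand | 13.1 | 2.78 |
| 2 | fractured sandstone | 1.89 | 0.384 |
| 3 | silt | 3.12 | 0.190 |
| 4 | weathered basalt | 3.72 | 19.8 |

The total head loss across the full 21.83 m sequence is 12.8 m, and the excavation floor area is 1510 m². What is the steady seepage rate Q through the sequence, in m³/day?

737

Flow is perpendicular to layering, so the layers act in series and the equivalent K is the thickness-weighted harmonic mean.
Total thickness L = 13.1 + 1.89 + 3.12 + 3.72 = 21.83 m.
Σ(b_i/K_i) = 13.1/2.78 + 1.89/0.384 + 3.12/0.190 + 3.72/19.8 = 26.24 d.
K_eq = L / Σ(b_i/K_i) = 21.83 / 26.24 = 0.8318 m/day.
Q = K_eq · A · (Δh/L) = 0.8318 × 1510 × (12.8/21.83) = 736.5 m³/day.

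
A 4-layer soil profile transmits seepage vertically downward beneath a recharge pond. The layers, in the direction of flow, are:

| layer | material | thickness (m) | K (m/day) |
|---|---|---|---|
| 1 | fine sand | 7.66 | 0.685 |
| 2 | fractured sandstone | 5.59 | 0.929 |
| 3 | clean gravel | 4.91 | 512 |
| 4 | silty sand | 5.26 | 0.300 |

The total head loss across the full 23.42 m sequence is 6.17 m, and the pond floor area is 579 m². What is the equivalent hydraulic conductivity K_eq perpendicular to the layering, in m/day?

Flow is perpendicular to layering, so the layers act in series and the equivalent K is the thickness-weighted harmonic mean.
Total thickness L = 7.66 + 5.59 + 4.91 + 5.26 = 23.42 m.
Σ(b_i/K_i) = 7.66/0.685 + 5.59/0.929 + 4.91/512 + 5.26/0.300 = 34.74 d.
K_eq = L / Σ(b_i/K_i) = 23.42 / 34.74 = 0.6741 m/day.

0.674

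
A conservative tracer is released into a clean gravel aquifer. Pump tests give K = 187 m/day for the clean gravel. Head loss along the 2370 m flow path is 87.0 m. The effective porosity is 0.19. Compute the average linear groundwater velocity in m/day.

36.1

Hydraulic gradient i = Δh / L = 87.0 / 2370 = 0.03671.
Darcy flux q = K · i = 187.0 × 0.03671 = 6.865 m/day.
Seepage velocity v = q / n_e = 6.865 / 0.19 = 36.13 m/day.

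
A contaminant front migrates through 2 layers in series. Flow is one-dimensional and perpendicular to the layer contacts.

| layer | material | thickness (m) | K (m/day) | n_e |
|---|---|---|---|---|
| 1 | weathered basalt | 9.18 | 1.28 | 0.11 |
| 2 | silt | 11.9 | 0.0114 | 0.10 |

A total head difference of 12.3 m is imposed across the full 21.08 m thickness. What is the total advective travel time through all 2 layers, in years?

With flow normal to the layers, continuity requires the same specific discharge q through every layer.
Σ(b_i/K_i) = 9.18/1.28 + 11.9/0.0114 = 1051 d.
q = Δh / Σ(b_i/K_i) = 12.3 / 1051 = 0.01170 m/day.
In each layer the seepage velocity is v_i = q/n_i, so the layer transit time is t_i = b_i·n_i / q:
  layer 1 (weathered basalt): t_1 = 9.18 × 0.11 / 0.01170 = 86.29 d
  layer 2 (silt): t_2 = 11.9 × 0.10 / 0.01170 = 101.7 d
Total t = Σ t_i = 188.0 days = 0.5146 years.

0.515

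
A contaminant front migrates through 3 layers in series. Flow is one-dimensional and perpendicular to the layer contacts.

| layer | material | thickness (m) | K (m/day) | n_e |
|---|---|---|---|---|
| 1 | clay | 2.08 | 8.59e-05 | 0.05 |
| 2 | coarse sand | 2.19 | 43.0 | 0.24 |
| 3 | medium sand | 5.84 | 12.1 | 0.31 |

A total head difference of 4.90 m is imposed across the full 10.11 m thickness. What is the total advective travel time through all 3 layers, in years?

With flow normal to the layers, continuity requires the same specific discharge q through every layer.
Σ(b_i/K_i) = 2.08/8.59e-05 + 2.19/43.0 + 5.84/12.1 = 24215 d.
q = Δh / Σ(b_i/K_i) = 4.90 / 24215 = 0.0002024 m/day.
In each layer the seepage velocity is v_i = q/n_i, so the layer transit time is t_i = b_i·n_i / q:
  layer 1 (clay): t_1 = 2.08 × 0.05 / 0.0002024 = 513.9 d
  layer 2 (coarse sand): t_2 = 2.19 × 0.24 / 0.0002024 = 2597 d
  layer 3 (medium sand): t_3 = 5.84 × 0.31 / 0.0002024 = 8947 d
Total t = Σ t_i = 12058 days = 33.01 years.

33.0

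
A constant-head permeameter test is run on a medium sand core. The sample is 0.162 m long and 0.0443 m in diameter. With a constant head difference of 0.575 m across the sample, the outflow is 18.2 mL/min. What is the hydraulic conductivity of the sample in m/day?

Cross-sectional area A = π·(d/2)² = π × (0.0443/2)² = 0.001541 m².
Convert discharge: 18.2 mL/min = 3.033e-07 m³/s.
Darcy's law rearranged: K = Q·L / (A·Δh) = 3.033e-07 × 0.162 / (0.001541 × 0.575) = 5.545e-05 m/s = 4.791 m/day.

4.79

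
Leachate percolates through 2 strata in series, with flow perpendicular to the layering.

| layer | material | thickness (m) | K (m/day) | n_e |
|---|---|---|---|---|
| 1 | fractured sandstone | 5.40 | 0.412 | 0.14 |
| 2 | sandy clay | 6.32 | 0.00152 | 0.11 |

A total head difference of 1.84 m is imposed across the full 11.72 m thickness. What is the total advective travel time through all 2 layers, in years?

With flow normal to the layers, continuity requires the same specific discharge q through every layer.
Σ(b_i/K_i) = 5.40/0.412 + 6.32/0.00152 = 4171 d.
q = Δh / Σ(b_i/K_i) = 1.84 / 4171 = 0.0004411 m/day.
In each layer the seepage velocity is v_i = q/n_i, so the layer transit time is t_i = b_i·n_i / q:
  layer 1 (fractured sandstone): t_1 = 5.40 × 0.14 / 0.0004411 = 1714 d
  layer 2 (sandy clay): t_2 = 6.32 × 0.11 / 0.0004411 = 1576 d
Total t = Σ t_i = 3290 days = 9.007 years.

9.01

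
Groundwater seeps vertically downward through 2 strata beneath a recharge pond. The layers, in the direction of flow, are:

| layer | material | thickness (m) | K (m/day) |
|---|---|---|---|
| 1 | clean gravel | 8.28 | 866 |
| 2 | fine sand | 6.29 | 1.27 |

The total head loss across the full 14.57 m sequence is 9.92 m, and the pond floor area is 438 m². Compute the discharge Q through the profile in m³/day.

876

Flow is perpendicular to layering, so the layers act in series and the equivalent K is the thickness-weighted harmonic mean.
Total thickness L = 8.28 + 6.29 = 14.57 m.
Σ(b_i/K_i) = 8.28/866 + 6.29/1.27 = 4.962 d.
K_eq = L / Σ(b_i/K_i) = 14.57 / 4.962 = 2.936 m/day.
Q = K_eq · A · (Δh/L) = 2.936 × 438 × (9.92/14.57) = 875.6 m³/day.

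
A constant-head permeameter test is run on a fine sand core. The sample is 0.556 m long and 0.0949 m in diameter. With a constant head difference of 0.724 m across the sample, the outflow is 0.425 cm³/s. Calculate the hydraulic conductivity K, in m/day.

Cross-sectional area A = π·(d/2)² = π × (0.0949/2)² = 0.007073 m².
Convert discharge: 0.425 cm³/s = 4.250e-07 m³/s.
Darcy's law rearranged: K = Q·L / (A·Δh) = 4.250e-07 × 0.556 / (0.007073 × 0.724) = 4.614e-05 m/s = 3.987 m/day.

3.99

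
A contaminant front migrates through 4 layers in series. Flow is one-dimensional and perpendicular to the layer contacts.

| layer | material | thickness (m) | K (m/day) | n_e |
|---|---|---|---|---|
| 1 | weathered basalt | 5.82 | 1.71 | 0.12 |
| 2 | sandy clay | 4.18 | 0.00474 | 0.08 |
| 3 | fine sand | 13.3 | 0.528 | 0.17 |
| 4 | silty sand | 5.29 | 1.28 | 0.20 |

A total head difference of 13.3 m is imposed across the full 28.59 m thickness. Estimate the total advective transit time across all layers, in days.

299

With flow normal to the layers, continuity requires the same specific discharge q through every layer.
Σ(b_i/K_i) = 5.82/1.71 + 4.18/0.00474 + 13.3/0.528 + 5.29/1.28 = 914.6 d.
q = Δh / Σ(b_i/K_i) = 13.3 / 914.6 = 0.01454 m/day.
In each layer the seepage velocity is v_i = q/n_i, so the layer transit time is t_i = b_i·n_i / q:
  layer 1 (weathered basalt): t_1 = 5.82 × 0.12 / 0.01454 = 48.03 d
  layer 2 (sandy clay): t_2 = 4.18 × 0.08 / 0.01454 = 23.00 d
  layer 3 (fine sand): t_3 = 13.3 × 0.17 / 0.01454 = 155.5 d
  layer 4 (silty sand): t_4 = 5.29 × 0.20 / 0.01454 = 72.75 d
Total t = Σ t_i = 299.3 days.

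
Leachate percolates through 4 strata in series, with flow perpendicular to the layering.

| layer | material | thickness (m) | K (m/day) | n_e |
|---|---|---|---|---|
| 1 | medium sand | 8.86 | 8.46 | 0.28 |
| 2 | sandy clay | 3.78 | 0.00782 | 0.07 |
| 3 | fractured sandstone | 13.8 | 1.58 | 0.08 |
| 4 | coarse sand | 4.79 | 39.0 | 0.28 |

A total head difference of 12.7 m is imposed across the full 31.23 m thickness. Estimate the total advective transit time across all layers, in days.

With flow normal to the layers, continuity requires the same specific discharge q through every layer.
Σ(b_i/K_i) = 8.86/8.46 + 3.78/0.00782 + 13.8/1.58 + 4.79/39.0 = 493.3 d.
q = Δh / Σ(b_i/K_i) = 12.7 / 493.3 = 0.02575 m/day.
In each layer the seepage velocity is v_i = q/n_i, so the layer transit time is t_i = b_i·n_i / q:
  layer 1 (medium sand): t_1 = 8.86 × 0.28 / 0.02575 = 96.36 d
  layer 2 (sandy clay): t_2 = 3.78 × 0.07 / 0.02575 = 10.28 d
  layer 3 (fractured sandstone): t_3 = 13.8 × 0.08 / 0.02575 = 42.88 d
  layer 4 (coarse sand): t_4 = 4.79 × 0.28 / 0.02575 = 52.09 d
Total t = Σ t_i = 201.6 days.

202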